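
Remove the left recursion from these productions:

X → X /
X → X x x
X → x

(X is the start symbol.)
X → x X'
X' → / X'
X' → x x X'
X' → ε

X is directly left-recursive. The standard transformation for
  A → A α₁ | ... | A α_m | β₁ | ... | β_n
is
  A  → β₁ A' | ... | β_n A'
  A' → α₁ A' | ... | α_m A' | ε

X → x becomes X → x X'
X → X / becomes X' → / X'
X → X x x becomes X' → x x X'
Add X' → ε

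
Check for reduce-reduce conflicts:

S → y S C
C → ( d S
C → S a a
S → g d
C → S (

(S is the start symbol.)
No reduce-reduce conflicts

A reduce-reduce conflict occurs when an LR(0) state has two complete items [A → α .] and [B → β .] — both call for a reduction, and with no lookahead the parser cannot choose between them.

Augment with S' → S and build the canonical LR(0) collection (I0 = CLOSURE({[S' → . S]}), then GOTO on every symbol after a dot until no new states appear). It has 14 states:
  I0: { [S → . g d], [S → . y S C], [S' → . S] }  — shift
  I1: { [S' → S .] }  — accept
  I2: { [S → g . d] }  — shift
  I3: { [S → . g d], [S → . y S C], [S → y . S C] }  — shift
  I4: { [C → . ( d S], [C → . S (], [C → . S a a], [S → . g d], [S → . y S C], [S → y S . C] }  — shift
  I5: { [C → ( . d S] }  — shift
  I6: { [S → y S C .] }  — reduce
  I7: { [C → S . (], [C → S . a a] }  — shift
  I8: { [C → S ( .] }  — reduce
  I9: { [C → S a . a] }  — shift
  I10: { [C → S a a .] }  — reduce
  I11: { [C → ( d . S], [S → . g d], [S → . y S C] }  — shift
  I12: { [C → ( d S .] }  — reduce
  I13: { [S → g d .] }  — reduce

No state contains more than one complete item.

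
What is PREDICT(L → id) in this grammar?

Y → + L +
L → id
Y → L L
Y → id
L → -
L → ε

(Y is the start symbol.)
PREDICT(L → id) = (FIRST(RHS) \ {ε}) ∪ (FOLLOW(L) if ε ∈ FIRST(RHS), i.e. RHS ⇒* ε)
FIRST(id) = { 'id' }
ε ∉ FIRST(id), so FOLLOW(L) is not added.
PREDICT(L → id) = { 'id' }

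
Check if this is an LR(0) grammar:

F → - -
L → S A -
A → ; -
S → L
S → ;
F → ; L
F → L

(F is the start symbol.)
No. Shift-reduce conflict between [S → ; .] and [S → . ;]

Augment with F' → F and build the canonical LR(0) collection (I0 = CLOSURE({[F' → . F]}), then GOTO on every symbol after a dot until no new states appear). It has 13 states:
  I0: { [F → . - -], [F → . ; L], [F → . L], [F' → . F], [L → . S A -], [S → . ;], [S → . L] }  — shift
  I1: { [F → - . -] }  — shift
  I2: { [F → ; . L], [L → . S A -], [S → . ;], [S → . L], [S → ; .] }  — shift, reduce
  I3: { [F' → F .] }  — accept
  I4: { [F → L .], [S → L .] }  — 2 reduces
  I5: { [A → . ; -], [L → S . A -] }  — shift
  I6: { [A → ; . -] }  — shift
  I7: { [L → S A . -] }  — shift
  I8: { [L → S A - .] }  — reduce
  I9: { [A → ; - .] }  — reduce
  I10: { [S → ; .] }  — reduce
  I11: { [F → ; L .], [S → L .] }  — 2 reduces
  I12: { [F → - - .] }  — reduce

Conflict in state I2:
  Shift-reduce conflict between [S → ; .] and [S → . ;]
So the grammar is NOT LR(0).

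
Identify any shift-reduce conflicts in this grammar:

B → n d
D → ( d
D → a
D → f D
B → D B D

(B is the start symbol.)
No shift-reduce conflicts

Augment with B' → B and build the canonical LR(0) collection (I0 = CLOSURE({[B' → . B]}), then GOTO on every symbol after a dot until no new states appear). It has 12 states:
  I0: { [B → . D B D], [B → . n d], [B' → . B], [D → . ( d], [D → . a], [D → . f D] }  — shift
  I1: { [D → ( . d] }  — shift
  I2: { [B' → B .] }  — accept
  I3: { [B → . D B D], [B → . n d], [B → D . B D], [D → . ( d], [D → . a], [D → . f D] }  — shift
  I4: { [D → a .] }  — reduce
  I5: { [D → . ( d], [D → . a], [D → . f D], [D → f . D] }  — shift
  I6: { [B → n . d] }  — shift
  I7: { [B → n d .] }  — reduce
  I8: { [D → f D .] }  — reduce
  I9: { [B → D B . D], [D → . ( d], [D → . a], [D → . f D] }  — shift
  I10: { [B → D B D .] }  — reduce
  I11: { [D → ( d .] }  — reduce

No state contains both a complete item and a shift item.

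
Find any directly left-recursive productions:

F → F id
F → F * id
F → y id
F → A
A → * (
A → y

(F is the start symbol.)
F → F id: LEFT RECURSIVE (starts with F)
F → F * id: LEFT RECURSIVE (starts with F)
F → y id: starts with y
F → A: starts with A
A → * (: starts with '*'
A → y: starts with y

The grammar has direct left recursion on: F.

Answer: Yes, F is left-recursive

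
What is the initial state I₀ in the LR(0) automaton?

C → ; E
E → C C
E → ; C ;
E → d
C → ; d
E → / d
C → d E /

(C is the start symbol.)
First, augment the grammar with C' → C
I₀ = CLOSURE({ [C' → . C] }):
  [C' → . C] has the dot before C: add [C → . ; E], [C → . ; d], [C → . d E /]
No further items can be added.

I₀ = { [C → . ; E], [C → . ; d], [C → . d E /], [C' → . C] }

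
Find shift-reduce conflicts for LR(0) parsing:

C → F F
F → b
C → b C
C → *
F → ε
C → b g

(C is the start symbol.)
A shift-reduce conflict occurs when an LR(0) state has both:
  - a complete (reduce) item [A → α .] (dot at the end), and
  - a shift item [B → β . c γ] (dot before a terminal).

Augment with C' → C and build the canonical LR(0) collection (I0 = CLOSURE({[C' → . C]}), then GOTO on every symbol after a dot until no new states appear). It has 9 states:
  I0: { [C → . *], [C → . F F], [C → . b C], [C → . b g], [C' → . C], [F → . b], [F → .] }  — shift, reduce
  I1: { [C → * .] }  — reduce
  I2: { [C' → C .] }  — accept
  I3: { [C → F . F], [F → . b], [F → .] }  — shift, reduce
  I4: { [C → . *], [C → . F F], [C → . b C], [C → . b g], [C → b . C], [C → b . g], [F → . b], [F → .], [F → b .] }  — shift, 2 reduces
  I5: { [C → b C .] }  — reduce
  I6: { [C → b g .] }  — reduce
  I7: { [C → F F .] }  — reduce
  I8: { [F → b .] }  — reduce

I0 contains reduce item [F → .] and shift items [C → . *], [C → . b C], [C → . b g], [F → . b] — shift-reduce conflict.
I3 contains reduce item [F → .] and shift item [F → . b] — shift-reduce conflict.
I4 contains reduce items [F → .], [F → b .] and shift items [C → . *], [C → . b C], [C → . b g], [C → b . g], [F → . b] — shift-reduce conflict.

Answer: Yes — I0: [F → .] vs [C → . *]; I3: [F → .] vs [F → . b]; I4: [F → .] vs [C → . *]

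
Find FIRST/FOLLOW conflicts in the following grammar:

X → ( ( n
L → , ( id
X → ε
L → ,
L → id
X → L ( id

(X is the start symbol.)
A FIRST/FOLLOW conflict occurs when a non-terminal N has a nullable alternative N → β (β ⇒* ε) and another alternative N → α with FIRST(α) ∩ FOLLOW(N) ≠ ∅: on such a lookahead the parser cannot decide between expanding α and letting N vanish via β.

Nullable non-terminals: X.
FIRST sets used below: FIRST(L) = { ',', 'id' }

X: nullable alternative(s) X → ε; FOLLOW(X) = { $ }
  X → ( ( n: FIRST \ {ε} = { '(' } — disjoint from FOLLOW(X)
  X → ε: FIRST \ {ε} = { } — this is the only nullable alternative, skip
  X → L ( id: FIRST \ {ε} = { ',', 'id' } — disjoint from FOLLOW(X)

L has no nullable alternative, so no FIRST/FOLLOW check is needed there.

No FIRST/FOLLOW conflicts found.

Answer: No FIRST/FOLLOW conflicts.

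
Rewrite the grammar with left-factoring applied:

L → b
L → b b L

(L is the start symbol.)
L → b L'
L' → ε
L' → b L

Left-factoring transforms A → αβ₁ | αβ₂ into A → αA' and A' → β₁ | β₂
(α is the longest common prefix among the alternatives). Repeat until
no nonterminal has two alternatives with a common prefix.

Round 1: L has alternatives sharing prefix 'b'. Introduce L': L → b L'
  Add: L' → ε
  Add: L' → b L

No remaining common prefixes — done.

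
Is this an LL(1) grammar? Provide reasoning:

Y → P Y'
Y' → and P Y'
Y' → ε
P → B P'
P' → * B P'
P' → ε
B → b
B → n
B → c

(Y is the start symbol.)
Yes, the grammar is LL(1).

A grammar is LL(1) if for each non-terminal N with multiple productions, the predict sets of those productions are pairwise disjoint, where PREDICT(N → α) = (FIRST(α) \ {ε}) ∪ (FOLLOW(N) if α ⇒* ε).

Relevant sets:
  FOLLOW(Y') = { $ }
  FOLLOW(P') = { $, 'and' }

For Y':
  PREDICT(Y' → and P Y') = { 'and' }
  PREDICT(Y' → ε) = { $ }
For P':
  PREDICT(P' → '*' B P') = { '*' }
  PREDICT(P' → ε) = { $, 'and' }
For B:
  PREDICT(B → b) = { 'b' }
  PREDICT(B → n) = { 'n' }
  PREDICT(B → c) = { 'c' }
Y, P have a single production, so nothing to check there.

All predict sets are disjoint. The grammar IS LL(1).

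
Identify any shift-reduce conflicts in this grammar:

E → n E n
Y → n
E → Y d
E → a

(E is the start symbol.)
Yes — I4: [Y → n .] vs [E → . a]

A shift-reduce conflict occurs when an LR(0) state has both:
  - a complete (reduce) item [A → α .] (dot at the end), and
  - a shift item [B → β . c γ] (dot before a terminal).

Augment with E' → E and build the canonical LR(0) collection (I0 = CLOSURE({[E' → . E]}), then GOTO on every symbol after a dot until no new states appear). It has 8 states:
  I0: { [E → . Y d], [E → . a], [E → . n E n], [E' → . E], [Y → . n] }  — shift
  I1: { [E' → E .] }  — accept
  I2: { [E → Y . d] }  — shift
  I3: { [E → a .] }  — reduce
  I4: { [E → . Y d], [E → . a], [E → . n E n], [E → n . E n], [Y → . n], [Y → n .] }  — shift, reduce
  I5: { [E → n E . n] }  — shift
  I6: { [E → n E n .] }  — reduce
  I7: { [E → Y d .] }  — reduce

I4 contains reduce item [Y → n .] and shift items [E → . a], [E → . n E n], [Y → . n] — shift-reduce conflict.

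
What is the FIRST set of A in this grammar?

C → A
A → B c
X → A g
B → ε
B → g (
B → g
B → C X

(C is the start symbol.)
To compute FIRST(A), examine every production with A on the left-hand side, reading each right-hand side left to right until a non-nullable symbol is reached.

FIRST sets of the other non-terminals involved (by the same procedure, iterated to a fixed point):
  FIRST(B) = { 'c', 'g', ε }

From A → B c:
  - B is a non-terminal: add FIRST(B) \ {ε} = { 'c', 'g' }
    B is nullable, so continue to the next symbol
  - c is a terminal: add 'c' and stop

Collecting: FIRST(A) = { 'c', 'g' }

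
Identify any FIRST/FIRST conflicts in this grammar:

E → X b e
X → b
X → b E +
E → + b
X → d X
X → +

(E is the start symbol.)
FIRST sets of the non-terminals at (or reachable through a nullable prefix from) the front of some alternative:
  FIRST(X) = { '+', 'b', 'd' }

Productions for E:
  E → X b e: FIRST = { '+', 'b', 'd' }
  E → + b: FIRST = { '+' }
Productions for X:
  X → b: FIRST = { 'b' }
  X → b E +: FIRST = { 'b' }
  X → d X: FIRST = { 'd' }
  X → +: FIRST = { '+' }

Conflict for E: E → X b e and E → + b
  Overlap: { '+' }
Conflict for X: X → b and X → b E +
  Overlap: { 'b' }

Answer: Yes. E → X b e / E → '+' b on { '+' }; X → b / X → b E '+' on { 'b' }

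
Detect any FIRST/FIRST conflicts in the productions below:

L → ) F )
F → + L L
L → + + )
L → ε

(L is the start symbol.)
A FIRST/FIRST conflict occurs when two productions N → α and N → β for the same non-terminal have FIRST(α) ∩ FIRST(β) ≠ ∅ (with ε ∈ FIRST of a nullable right-hand side, so two nullable alternatives also conflict).

Productions for L:
  L → ) F ): FIRST = { ')' }
  L → + + ): FIRST = { '+' }
  L → ε: FIRST = { ε }
F has only one production, so no FIRST/FIRST conflict is possible there.

All alternatives of each non-terminal have pairwise disjoint FIRST sets.

Answer: No FIRST/FIRST conflicts.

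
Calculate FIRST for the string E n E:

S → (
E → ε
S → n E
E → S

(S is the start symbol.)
{ '(', 'n' }

FIRST sets of the non-terminals involved (from the grammar, by fixed-point iteration):
  FIRST(E) = { '(', 'n', ε }

To compute FIRST(E n E), process the symbols left to right:
Symbol E is a non-terminal. Add FIRST(E) \ {ε} = { '(', 'n' }
E is nullable (ε ∈ FIRST(E)), continue to the next symbol.
Symbol n is a terminal. Add 'n' and stop.
FIRST(E n E) = { '(', 'n' }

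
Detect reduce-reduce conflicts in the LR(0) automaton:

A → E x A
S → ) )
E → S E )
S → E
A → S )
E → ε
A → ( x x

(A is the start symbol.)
A reduce-reduce conflict occurs when an LR(0) state has two complete items [A → α .] and [B → β .] — both call for a reduction, and with no lookahead the parser cannot choose between them.

Augment with A' → A and build the canonical LR(0) collection (I0 = CLOSURE({[A' → . A]}), then GOTO on every symbol after a dot until no new states appear). It has 15 states:
  I0: { [A → . ( x x], [A → . E x A], [A → . S )], [A' → . A], [E → . S E )], [E → .], [S → . ) )], [S → . E] }  — shift, reduce
  I1: { [A → ( . x x] }  — shift
  I2: { [S → ) . )] }  — shift
  I3: { [A' → A .] }  — accept
  I4: { [A → E . x A], [S → E .] }  — shift, reduce
  I5: { [A → S . )], [E → . S E )], [E → .], [E → S . E )], [S → . ) )], [S → . E] }  — shift, reduce
  I6: { [A → S ) .], [S → ) . )] }  — shift, reduce
  I7: { [E → S E . )], [S → E .] }  — shift, reduce
  I8: { [E → . S E )], [E → .], [E → S . E )], [S → . ) )], [S → . E] }  — shift, reduce
  I9: { [E → S E ) .] }  — reduce
  I10: { [S → ) ) .] }  — reduce
  I11: { [A → . ( x x], [A → . E x A], [A → . S )], [A → E x . A], [E → . S E )], [E → .], [S → . ) )], [S → . E] }  — shift, reduce
  I12: { [A → E x A .] }  — reduce
  I13: { [A → ( x . x] }  — shift
  I14: { [A → ( x x .] }  — reduce

No state contains more than one complete item.

Answer: No reduce-reduce conflicts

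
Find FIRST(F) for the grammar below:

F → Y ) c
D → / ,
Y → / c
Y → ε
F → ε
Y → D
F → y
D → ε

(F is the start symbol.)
FIRST sets of the other non-terminals involved (by the same procedure, iterated to a fixed point):
  FIRST(Y) = { '/', ε }

From F → Y ) c:
  - Y is a non-terminal: add FIRST(Y) \ {ε} = { '/' }
    Y is nullable, so continue to the next symbol
  - ')' is a terminal: add ')' and stop
From F → ε:
  - ε-production, so ε ∈ FIRST(F)
From F → y:
  - y is a terminal: add 'y' and stop

Collecting: FIRST(F) = { ')', '/', 'y', ε }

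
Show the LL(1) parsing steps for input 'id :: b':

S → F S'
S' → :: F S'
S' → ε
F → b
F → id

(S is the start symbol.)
LL(1) parsing maintains a stack (initially the start symbol over $) and the input. At each step: if the stack top is a terminal, match it against the current input token; if it is a non-terminal N, replace it with the RHS of M[N, lookahead] (the unique production whose predict set contains the lookahead).

Stack is shown with the top on the left.

Stack      Input      Action
----------------------------
S $        id :: b $  output S → F S'
F S' $     id :: b $  output F → id
id S' $    id :: b $  match 'id'
S' $       :: b $     output S' → :: F S'
:: F S' $  :: b $     match '::'
F S' $     b $        output F → b
b S' $     b $        match 'b'
S' $       $          output S' → ε
$          $          accept

The string is accepted.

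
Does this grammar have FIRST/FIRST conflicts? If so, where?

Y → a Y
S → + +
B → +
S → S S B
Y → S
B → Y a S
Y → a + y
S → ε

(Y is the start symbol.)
FIRST sets of the non-terminals at (or reachable through a nullable prefix from) the front of some alternative:
  FIRST(S) = { '+', 'a', ε }
  FIRST(B) = { '+', 'a' }
  FIRST(Y) = { '+', 'a', ε }

Productions for Y:
  Y → a Y: FIRST = { 'a' }
  Y → S: FIRST = { '+', 'a', ε }
  Y → a + y: FIRST = { 'a' }
Productions for S:
  S → + +: FIRST = { '+' }
  S → S S B: FIRST = { '+', 'a' }
  S → ε: FIRST = { ε }
Productions for B:
  B → +: FIRST = { '+' }
  B → Y a S: FIRST = { '+', 'a' }

Conflict for Y: Y → a Y and Y → S
  Overlap: { 'a' }
Conflict for Y: Y → a Y and Y → a + y
  Overlap: { 'a' }
Conflict for Y: Y → S and Y → a + y
  Overlap: { 'a' }
Conflict for S: S → + + and S → S S B
  Overlap: { '+' }
Conflict for B: B → + and B → Y a S
  Overlap: { '+' }

Answer: Yes. Y → a Y / Y → S on { 'a' }; Y → a Y / Y → a '+' y on { 'a' }; Y → S / Y → a '+' y on { 'a' }; S → '+' '+' / S → S S B on { '+' }; B → '+' / B → Y a S on { '+' }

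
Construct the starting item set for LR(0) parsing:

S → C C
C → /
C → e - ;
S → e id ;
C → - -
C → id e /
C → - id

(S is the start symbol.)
First, augment the grammar with S' → S
I₀ = CLOSURE({ [S' → . S] }):
  [S' → . S] has the dot before S: add [S → . C C], [S → . e id ;]
  [S → . C C] has the dot before C: add [C → . /], [C → . e - ;], [C → . - -], [C → . id e /], [C → . - id]
No further items can be added.

I₀ = { [C → . - -], [C → . - id], [C → . /], [C → . e - ;], [C → . id e /], [S → . C C], [S → . e id ;], [S' → . S] }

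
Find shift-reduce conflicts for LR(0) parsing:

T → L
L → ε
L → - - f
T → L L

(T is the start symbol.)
Augment with T' → T and build the canonical LR(0) collection (I0 = CLOSURE({[T' → . T]}), then GOTO on every symbol after a dot until no new states appear). It has 7 states:
  I0: { [L → . - - f], [L → .], [T → . L L], [T → . L], [T' → . T] }  — shift, reduce
  I1: { [L → - . - f] }  — shift
  I2: { [L → . - - f], [L → .], [T → L . L], [T → L .] }  — shift, 2 reduces
  I3: { [T' → T .] }  — accept
  I4: { [T → L L .] }  — reduce
  I5: { [L → - - . f] }  — shift
  I6: { [L → - - f .] }  — reduce

I0 contains reduce item [L → .] and shift item [L → . - - f] — shift-reduce conflict.
I2 contains reduce items [L → .], [T → L .] and shift item [L → . - - f] — shift-reduce conflict.

Answer: Yes — I0: [L → .] vs [L → . - - f]; I2: [L → .] vs [L → . - - f]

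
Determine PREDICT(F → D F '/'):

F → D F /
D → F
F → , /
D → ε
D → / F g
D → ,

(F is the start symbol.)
PREDICT(F → D F '/') = (FIRST(RHS) \ {ε}) ∪ (FOLLOW(F) if ε ∈ FIRST(RHS), i.e. RHS ⇒* ε)
FIRST(D) = { ',', '/', ε }
FIRST(F) = { ',', '/' }
FIRST(D F '/') = { ',', '/' }
ε ∉ FIRST(D F '/'), so FOLLOW(F) is not added.
PREDICT(F → D F '/') = { ',', '/' }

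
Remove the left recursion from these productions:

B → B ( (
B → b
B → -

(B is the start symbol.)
B is directly left-recursive. The standard transformation for
  A → A α₁ | ... | A α_m | β₁ | ... | β_n
is
  A  → β₁ A' | ... | β_n A'
  A' → α₁ A' | ... | α_m A' | ε

B → b becomes B → b B'
B → - becomes B → - B'
B → B ( ( becomes B' → ( ( B'
Add B' → ε

Resulting grammar:
B → b B'
B → - B'
B' → ( ( B'
B' → ε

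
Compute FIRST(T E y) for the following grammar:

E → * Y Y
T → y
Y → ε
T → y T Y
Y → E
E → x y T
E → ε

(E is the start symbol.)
FIRST sets of the non-terminals involved (from the grammar, by fixed-point iteration):
  FIRST(T) = { 'y' }

To compute FIRST(T E y), process the symbols left to right:
Symbol T is a non-terminal. Add FIRST(T) \ {ε} = { 'y' }
T is not nullable (ε ∉ FIRST(T)), so stop here.
FIRST(T E y) = { 'y' }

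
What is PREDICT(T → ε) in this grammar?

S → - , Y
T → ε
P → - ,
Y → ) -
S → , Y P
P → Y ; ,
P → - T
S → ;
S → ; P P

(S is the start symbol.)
PREDICT(T → ε) = (FIRST(RHS) \ {ε}) ∪ (FOLLOW(T) if ε ∈ FIRST(RHS), i.e. RHS ⇒* ε)
The right-hand side is ε (FIRST(ε) = { ε }), so the predict set is FOLLOW(T) = { $, ')', '-' }
PREDICT(T → ε) = { $, ')', '-' }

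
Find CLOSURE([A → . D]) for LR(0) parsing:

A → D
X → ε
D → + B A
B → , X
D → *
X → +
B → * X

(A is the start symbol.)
{ [A → . D], [D → . *], [D → . + B A] }

Start with: [A → . D]
  [A → . D] has the dot before D: add [D → . + B A], [D → . *]
No further items can be added.

CLOSURE = { [A → . D], [D → . *], [D → . + B A] }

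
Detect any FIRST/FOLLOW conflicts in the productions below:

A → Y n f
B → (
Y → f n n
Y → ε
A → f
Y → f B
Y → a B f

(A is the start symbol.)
No FIRST/FOLLOW conflicts.

Nullable non-terminals: Y.

Y: nullable alternative(s) Y → ε; FOLLOW(Y) = { 'n' }
  Y → f n n: FIRST \ {ε} = { 'f' } — disjoint from FOLLOW(Y)
  Y → ε: FIRST \ {ε} = { } — this is the only nullable alternative, skip
  Y → f B: FIRST \ {ε} = { 'f' } — disjoint from FOLLOW(Y)
  Y → a B f: FIRST \ {ε} = { 'a' } — disjoint from FOLLOW(Y)

A, B have no nullable alternative, so no FIRST/FOLLOW check is needed there.

No FIRST/FOLLOW conflicts found.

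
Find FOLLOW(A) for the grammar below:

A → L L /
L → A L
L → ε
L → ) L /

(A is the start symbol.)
{ $, ')', '/' }

A is the start symbol, so $ ∈ FOLLOW(A).
In L → A L: A is followed by L, add FIRST(L) \ {ε} = { ')', '/' }
  L is nullable, so also add FOLLOW(L)

The FOLLOW sets referred to above (computed the same way, to a fixed point):
  FOLLOW(L) = { ')', '/' }

Taking the union: FOLLOW(A) = { $, ')', '/' }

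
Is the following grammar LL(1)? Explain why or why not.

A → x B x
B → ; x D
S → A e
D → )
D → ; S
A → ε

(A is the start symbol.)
Yes, the grammar is LL(1).

A grammar is LL(1) if for each non-terminal N with multiple productions, the predict sets of those productions are pairwise disjoint, where PREDICT(N → α) = (FIRST(α) \ {ε}) ∪ (FOLLOW(N) if α ⇒* ε).

Relevant sets:
  FOLLOW(A) = { $, 'e' }

For A:
  PREDICT(A → x B x) = { 'x' }
  PREDICT(A → ε) = { $, 'e' }
For D:
  PREDICT(D → ')') = { ')' }
  PREDICT(D → ';' S) = { ';' }
B, S have a single production, so nothing to check there.

All predict sets are disjoint. The grammar IS LL(1).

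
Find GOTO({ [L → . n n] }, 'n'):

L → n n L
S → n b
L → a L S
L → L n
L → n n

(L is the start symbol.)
GOTO(I, 'n') = CLOSURE({ [A → αX.β] : [A → α.Xβ] ∈ I, X = 'n' })

Items with dot before 'n', with the dot advanced:
  [L → . n n] → [L → n . n]
Closure adds nothing (no advanced item has the dot before a non-terminal).

GOTO = { [L → n . n] }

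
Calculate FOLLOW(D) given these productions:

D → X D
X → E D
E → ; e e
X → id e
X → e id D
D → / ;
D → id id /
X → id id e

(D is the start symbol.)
{ $, '/', ';', 'e', 'id' }

To compute FOLLOW(D), find every occurrence of D on a right-hand side N → α D β: add FIRST(β) \ {ε}, and if β is empty or nullable also add FOLLOW(N). Iterate to a fixed point.

D is the start symbol, so $ ∈ FOLLOW(D).
In D → X D: D is at the end; this adds FOLLOW(D) to itself — nothing new
In X → E D: D is at the end, add FOLLOW(X)
In X → e id D: D is at the end, add FOLLOW(X)

The FOLLOW sets referred to above (computed the same way, to a fixed point):
  FOLLOW(X) = { '/', ';', 'e', 'id' }

Taking the union: FOLLOW(D) = { $, '/', ';', 'e', 'id' }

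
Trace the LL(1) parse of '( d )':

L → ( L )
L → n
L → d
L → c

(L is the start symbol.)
LL(1) parsing maintains a stack (initially the start symbol over $) and the input. At each step: if the stack top is a terminal, match it against the current input token; if it is a non-terminal N, replace it with the RHS of M[N, lookahead] (the unique production whose predict set contains the lookahead).

Stack is shown with the top on the left.

Stack    Input    Action
------------------------
L $      ( d ) $  output L → ( L )
( L ) $  ( d ) $  match '('
L ) $    d ) $    output L → d
d ) $    d ) $    match 'd'
) $      ) $      match ')'
$        $        accept

The string is accepted.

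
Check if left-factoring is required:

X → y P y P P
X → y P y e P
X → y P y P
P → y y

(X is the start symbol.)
Yes, X has productions with common prefix 'y P y'

Left-factoring is needed when two productions for the same non-terminal
share a common prefix on the right-hand side.

Productions for X:
  X → y P y P P
  X → y P y e P
  X → y P y P

Found common prefix 'y P y' in productions for X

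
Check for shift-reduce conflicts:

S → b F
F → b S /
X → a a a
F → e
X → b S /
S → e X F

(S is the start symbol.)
A shift-reduce conflict occurs when an LR(0) state has both:
  - a complete (reduce) item [A → α .] (dot at the end), and
  - a shift item [B → β . c γ] (dot before a terminal).

Augment with S' → S and build the canonical LR(0) collection (I0 = CLOSURE({[S' → . S]}), then GOTO on every symbol after a dot until no new states appear). It has 17 states:
  I0: { [S → . b F], [S → . e X F], [S' → . S] }  — shift
  I1: { [S' → S .] }  — accept
  I2: { [F → . b S /], [F → . e], [S → b . F] }  — shift
  I3: { [S → e . X F], [X → . a a a], [X → . b S /] }  — shift
  I4: { [F → . b S /], [F → . e], [S → e X . F] }  — shift
  I5: { [X → a . a a] }  — shift
  I6: { [S → . b F], [S → . e X F], [X → b . S /] }  — shift
  I7: { [X → b S . /] }  — shift
  I8: { [X → b S / .] }  — reduce
  I9: { [X → a a . a] }  — shift
  I10: { [X → a a a .] }  — reduce
  I11: { [S → e X F .] }  — reduce
  I12: { [F → b . S /], [S → . b F], [S → . e X F] }  — shift
  I13: { [F → e .] }  — reduce
  I14: { [F → b S . /] }  — shift
  I15: { [F → b S / .] }  — reduce
  I16: { [S → b F .] }  — reduce

No state contains both a complete item and a shift item.

Answer: No shift-reduce conflicts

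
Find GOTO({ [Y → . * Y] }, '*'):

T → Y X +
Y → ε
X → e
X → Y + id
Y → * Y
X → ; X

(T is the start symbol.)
{ [Y → * . Y], [Y → . * Y], [Y → .] }

GOTO(I, '*') = CLOSURE({ [A → αX.β] : [A → α.Xβ] ∈ I, X = '*' })

Items with dot before '*', with the dot advanced:
  [Y → . * Y] → [Y → * . Y]
Closure of the advanced items:
  [Y → * . Y] has the dot before Y: add [Y → .], [Y → . * Y]

GOTO = { [Y → * . Y], [Y → . * Y], [Y → .] }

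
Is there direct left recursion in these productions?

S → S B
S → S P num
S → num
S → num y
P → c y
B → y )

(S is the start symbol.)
S → S B: LEFT RECURSIVE (starts with S)
S → S P num: LEFT RECURSIVE (starts with S)
S → num: starts with num
S → num y: starts with num
P → c y: starts with c
B → y ): starts with y

The grammar has direct left recursion on: S.

Answer: Yes, S is left-recursive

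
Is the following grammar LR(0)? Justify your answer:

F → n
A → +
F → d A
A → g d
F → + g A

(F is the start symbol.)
A grammar is LR(0) if no state in the canonical LR(0) collection has:
  - both a shift item (dot before a terminal) and a complete item (shift-reduce conflict), or
  - two or more complete items (reduce-reduce conflict; the accept item [F' → F .] counts as a complete item here).

Augment with F' → F and build the canonical LR(0) collection (I0 = CLOSURE({[F' → . F]}), then GOTO on every symbol after a dot until no new states appear). It has 11 states:
  I0: { [F → . + g A], [F → . d A], [F → . n], [F' → . F] }  — shift
  I1: { [F → + . g A] }  — shift
  I2: { [F' → F .] }  — accept
  I3: { [A → . +], [A → . g d], [F → d . A] }  — shift
  I4: { [F → n .] }  — reduce
  I5: { [A → + .] }  — reduce
  I6: { [F → d A .] }  — reduce
  I7: { [A → g . d] }  — shift
  I8: { [A → g d .] }  — reduce
  I9: { [A → . +], [A → . g d], [F → + g . A] }  — shift
  I10: { [F → + g A .] }  — reduce

Every state is either a pure shift/goto state or contains exactly one complete item and nothing to shift — no conflicts. The grammar is LR(0).

Answer: Yes, the grammar is LR(0)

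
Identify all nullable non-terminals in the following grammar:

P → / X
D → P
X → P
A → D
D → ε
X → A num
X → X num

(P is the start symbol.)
{ 'A', 'D' }

ε-productions: D → ε
So D is immediately nullable.
A → D: every symbol on the right is nullable, so A is nullable too.
No further non-terminal can be added: every production for the remaining non-terminals contains a terminal or a non-nullable non-terminal.
Nullable = { 'A', 'D' }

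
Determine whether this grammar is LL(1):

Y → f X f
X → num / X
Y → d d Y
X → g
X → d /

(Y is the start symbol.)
A grammar is LL(1) if for each non-terminal N with multiple productions, the predict sets of those productions are pairwise disjoint, where PREDICT(N → α) = (FIRST(α) \ {ε}) ∪ (FOLLOW(N) if α ⇒* ε).

For Y:
  PREDICT(Y → f X f) = { 'f' }
  PREDICT(Y → d d Y) = { 'd' }
For X:
  PREDICT(X → num '/' X) = { 'num' }
  PREDICT(X → g) = { 'g' }
  PREDICT(X → d '/') = { 'd' }

All predict sets are disjoint. The grammar IS LL(1).

Answer: Yes, the grammar is LL(1).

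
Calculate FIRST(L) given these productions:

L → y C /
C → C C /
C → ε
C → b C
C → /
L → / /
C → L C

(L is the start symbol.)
To compute FIRST(L), examine every production with L on the left-hand side, reading each right-hand side left to right until a non-nullable symbol is reached.

From L → y C /:
  - y is a terminal: add 'y' and stop
From L → / /:
  - '/' is a terminal: add '/' and stop

Collecting: FIRST(L) = { '/', 'y' }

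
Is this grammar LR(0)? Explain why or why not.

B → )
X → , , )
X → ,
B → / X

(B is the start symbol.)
No. Shift-reduce conflict between [X → , .] and [X → , . , )]

Augment with B' → B and build the canonical LR(0) collection (I0 = CLOSURE({[B' → . B]}), then GOTO on every symbol after a dot until no new states appear). It has 8 states:
  I0: { [B → . )], [B → . / X], [B' → . B] }  — shift
  I1: { [B → ) .] }  — reduce
  I2: { [B → / . X], [X → . , , )], [X → . ,] }  — shift
  I3: { [B' → B .] }  — accept
  I4: { [X → , . , )], [X → , .] }  — shift, reduce
  I5: { [B → / X .] }  — reduce
  I6: { [X → , , . )] }  — shift
  I7: { [X → , , ) .] }  — reduce

Conflict in state I4:
  Shift-reduce conflict between [X → , .] and [X → , . , )]
So the grammar is NOT LR(0).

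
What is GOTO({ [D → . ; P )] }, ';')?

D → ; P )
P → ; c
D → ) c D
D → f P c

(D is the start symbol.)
GOTO(I, ';') = CLOSURE({ [A → αX.β] : [A → α.Xβ] ∈ I, X = ';' })

Items with dot before ';', with the dot advanced:
  [D → . ; P )] → [D → ; . P )]
Closure of the advanced items:
  [D → ; . P )] has the dot before P: add [P → . ; c]

GOTO = { [D → ; . P )], [P → . ; c] }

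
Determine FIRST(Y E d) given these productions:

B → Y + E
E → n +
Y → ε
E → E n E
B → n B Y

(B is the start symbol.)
{ 'n' }

FIRST sets of the non-terminals involved (from the grammar, by fixed-point iteration):
  FIRST(Y) = { ε }
  FIRST(E) = { 'n' }

To compute FIRST(Y E d), process the symbols left to right:
Symbol Y is a non-terminal. Add FIRST(Y) \ {ε} = { }
Y is nullable (ε ∈ FIRST(Y)), continue to the next symbol.
Symbol E is a non-terminal. Add FIRST(E) \ {ε} = { 'n' }
E is not nullable (ε ∉ FIRST(E)), so stop here.
FIRST(Y E d) = { 'n' }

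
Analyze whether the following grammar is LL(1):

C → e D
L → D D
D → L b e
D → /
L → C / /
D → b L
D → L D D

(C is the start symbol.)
No. Predict set conflict for L: { 'e' }

A grammar is LL(1) if for each non-terminal N with multiple productions, the predict sets of those productions are pairwise disjoint, where PREDICT(N → α) = (FIRST(α) \ {ε}) ∪ (FOLLOW(N) if α ⇒* ε).

Relevant sets:
  FIRST(D) = { '/', 'b', 'e' }
  FIRST(C) = { 'e' }
  FIRST(L) = { '/', 'b', 'e' }

For L:
  PREDICT(L → D D) = { '/', 'b', 'e' }
  PREDICT(L → C '/' '/') = { 'e' }
For D:
  PREDICT(D → L b e) = { '/', 'b', 'e' }
  PREDICT(D → '/') = { '/' }
  PREDICT(D → b L) = { 'b' }
  PREDICT(D → L D D) = { '/', 'b', 'e' }
C has a single production, so nothing to check there.

Conflict found: Predict set conflict for L: { 'e' }
The grammar is NOT LL(1).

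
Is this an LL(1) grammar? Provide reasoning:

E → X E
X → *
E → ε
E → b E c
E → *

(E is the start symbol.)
Relevant sets:
  FIRST(X) = { '*' }
  FOLLOW(E) = { $, 'c' }

For E:
  PREDICT(E → X E) = { '*' }
  PREDICT(E → ε) = { $, 'c' }
  PREDICT(E → b E c) = { 'b' }
  PREDICT(E → '*') = { '*' }
X has a single production, so nothing to check there.

Conflict found: Predict set conflict for E: { '*' }
The grammar is NOT LL(1).

Answer: No. Predict set conflict for E: { '*' }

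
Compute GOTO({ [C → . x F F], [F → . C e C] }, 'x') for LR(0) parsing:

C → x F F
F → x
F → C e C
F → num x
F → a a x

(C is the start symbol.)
{ [C → . x F F], [C → x . F F], [F → . C e C], [F → . a a x], [F → . num x], [F → . x] }

GOTO(I, 'x') = CLOSURE({ [A → αX.β] : [A → α.Xβ] ∈ I, X = 'x' })

Items with dot before 'x', with the dot advanced:
  [C → . x F F] → [C → x . F F]
Closure of the advanced items:
  [C → x . F F] has the dot before F: add [F → . x], [F → . C e C], [F → . num x], [F → . a a x]
  [F → . C e C] has the dot before C: add [C → . x F F]

GOTO = { [C → . x F F], [C → x . F F], [F → . C e C], [F → . a a x], [F → . num x], [F → . x] }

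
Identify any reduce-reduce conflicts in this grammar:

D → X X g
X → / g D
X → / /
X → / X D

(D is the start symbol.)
No reduce-reduce conflicts

A reduce-reduce conflict occurs when an LR(0) state has two complete items [A → α .] and [B → β .] — both call for a reduction, and with no lookahead the parser cannot choose between them.

Augment with D' → D and build the canonical LR(0) collection (I0 = CLOSURE({[D' → . D]}), then GOTO on every symbol after a dot until no new states appear). It has 11 states:
  I0: { [D → . X X g], [D' → . D], [X → . / /], [X → . / X D], [X → . / g D] }  — shift
  I1: { [X → . / /], [X → . / X D], [X → . / g D], [X → / . /], [X → / . X D], [X → / . g D] }  — shift
  I2: { [D' → D .] }  — accept
  I3: { [D → X . X g], [X → . / /], [X → . / X D], [X → . / g D] }  — shift
  I4: { [D → X X . g] }  — shift
  I5: { [D → X X g .] }  — reduce
  I6: { [X → . / /], [X → . / X D], [X → . / g D], [X → / . /], [X → / . X D], [X → / . g D], [X → / / .] }  — shift, reduce
  I7: { [D → . X X g], [X → . / /], [X → . / X D], [X → . / g D], [X → / X . D] }  — shift
  I8: { [D → . X X g], [X → . / /], [X → . / X D], [X → . / g D], [X → / g . D] }  — shift
  I9: { [X → / g D .] }  — reduce
  I10: { [X → / X D .] }  — reduce

No state contains more than one complete item.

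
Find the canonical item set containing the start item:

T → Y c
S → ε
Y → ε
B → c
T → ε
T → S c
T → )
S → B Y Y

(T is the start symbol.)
First, augment the grammar with T' → T
I₀ = CLOSURE({ [T' → . T] }):
  [T' → . T] has the dot before T: add [T → . Y c], [T → .], [T → . S c], [T → . )]
  [T → . Y c] has the dot before Y: add [Y → .]
  [T → . S c] has the dot before S: add [S → .], [S → . B Y Y]
  [S → . B Y Y] has the dot before B: add [B → . c]
No further items can be added.

I₀ = { [B → . c], [S → . B Y Y], [S → .], [T → . )], [T → . S c], [T → . Y c], [T → .], [T' → . T], [Y → .] }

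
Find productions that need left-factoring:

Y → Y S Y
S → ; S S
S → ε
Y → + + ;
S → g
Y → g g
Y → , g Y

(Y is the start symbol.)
Left-factoring is needed when two productions for the same non-terminal
share a common prefix on the right-hand side.

Productions for Y:
  Y → Y S Y
  Y → + + ;
  Y → g g
  Y → , g Y
Productions for S:
  S → ; S S
  S → ε
  S → g

No common prefixes found.

Answer: No, left-factoring is not needed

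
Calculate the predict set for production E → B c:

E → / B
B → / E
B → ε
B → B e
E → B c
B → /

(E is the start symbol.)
PREDICT(E → B c) = (FIRST(RHS) \ {ε}) ∪ (FOLLOW(E) if ε ∈ FIRST(RHS), i.e. RHS ⇒* ε)
FIRST(B) = { '/', 'e', ε }
FIRST(B c) = { '/', 'c', 'e' }
ε ∉ FIRST(B c), so FOLLOW(E) is not added.
PREDICT(E → B c) = { '/', 'c', 'e' }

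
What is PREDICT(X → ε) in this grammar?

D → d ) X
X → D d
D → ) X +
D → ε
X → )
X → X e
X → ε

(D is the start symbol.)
PREDICT(X → ε) = (FIRST(RHS) \ {ε}) ∪ (FOLLOW(X) if ε ∈ FIRST(RHS), i.e. RHS ⇒* ε)
The right-hand side is ε (FIRST(ε) = { ε }), so the predict set is FOLLOW(X) = { $, '+', 'd', 'e' }
PREDICT(X → ε) = { $, '+', 'd', 'e' }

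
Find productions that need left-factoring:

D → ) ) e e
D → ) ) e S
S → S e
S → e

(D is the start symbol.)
Left-factoring is needed when two productions for the same non-terminal
share a common prefix on the right-hand side.

Productions for D:
  D → ) ) e e
  D → ) ) e S
Productions for S:
  S → S e
  S → e

Found common prefix ') ) e' in productions for D

Answer: Yes, D has productions with common prefix ') ) e'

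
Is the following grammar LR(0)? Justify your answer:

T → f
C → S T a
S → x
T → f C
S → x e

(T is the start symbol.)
A grammar is LR(0) if no state in the canonical LR(0) collection has:
  - both a shift item (dot before a terminal) and a complete item (shift-reduce conflict), or
  - two or more complete items (reduce-reduce conflict; the accept item [T' → T .] counts as a complete item here).

Augment with T' → T and build the canonical LR(0) collection (I0 = CLOSURE({[T' → . T]}), then GOTO on every symbol after a dot until no new states appear). It has 9 states:
  I0: { [T → . f C], [T → . f], [T' → . T] }  — shift
  I1: { [T' → T .] }  — accept
  I2: { [C → . S T a], [S → . x e], [S → . x], [T → f . C], [T → f .] }  — shift, reduce
  I3: { [T → f C .] }  — reduce
  I4: { [C → S . T a], [T → . f C], [T → . f] }  — shift
  I5: { [S → x . e], [S → x .] }  — shift, reduce
  I6: { [S → x e .] }  — reduce
  I7: { [C → S T . a] }  — shift
  I8: { [C → S T a .] }  — reduce

Conflict in state I2:
  Shift-reduce conflict between [T → f .] and [S → . x]
So the grammar is NOT LR(0).

Answer: No. Shift-reduce conflict between [T → f .] and [S → . x]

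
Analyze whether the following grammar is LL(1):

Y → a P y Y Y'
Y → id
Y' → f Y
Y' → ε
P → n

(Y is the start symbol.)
Relevant sets:
  FOLLOW(Y') = { $, 'f' }

For Y:
  PREDICT(Y → a P y Y Y') = { 'a' }
  PREDICT(Y → id) = { 'id' }
For Y':
  PREDICT(Y' → f Y) = { 'f' }
  PREDICT(Y' → ε) = { $, 'f' }
P has a single production, so nothing to check there.

Conflict found: Predict set conflict for Y': { 'f' }
The grammar is NOT LL(1).

Answer: No. Predict set conflict for Y': { 'f' }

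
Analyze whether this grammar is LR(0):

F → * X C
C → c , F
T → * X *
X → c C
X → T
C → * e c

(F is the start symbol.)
A grammar is LR(0) if no state in the canonical LR(0) collection has:
  - both a shift item (dot before a terminal) and a complete item (shift-reduce conflict), or
  - two or more complete items (reduce-reduce conflict; the accept item [F' → F .] counts as a complete item here).

Augment with F' → F and build the canonical LR(0) collection (I0 = CLOSURE({[F' → . F]}), then GOTO on every symbol after a dot until no new states appear). It has 17 states:
  I0: { [F → . * X C], [F' → . F] }  — shift
  I1: { [F → * . X C], [T → . * X *], [X → . T], [X → . c C] }  — shift
  I2: { [F' → F .] }  — accept
  I3: { [T → * . X *], [T → . * X *], [X → . T], [X → . c C] }  — shift
  I4: { [X → T .] }  — reduce
  I5: { [C → . * e c], [C → . c , F], [F → * X . C] }  — shift
  I6: { [C → . * e c], [C → . c , F], [X → c . C] }  — shift
  I7: { [C → * . e c] }  — shift
  I8: { [X → c C .] }  — reduce
  I9: { [C → c . , F] }  — shift
  I10: { [C → c , . F], [F → . * X C] }  — shift
  I11: { [C → c , F .] }  — reduce
  I12: { [C → * e . c] }  — shift
  I13: { [C → * e c .] }  — reduce
  I14: { [F → * X C .] }  — reduce
  I15: { [T → * X . *] }  — shift
  I16: { [T → * X * .] }  — reduce

Every state is either a pure shift/goto state or contains exactly one complete item and nothing to shift — no conflicts. The grammar is LR(0).

Answer: Yes, the grammar is LR(0)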